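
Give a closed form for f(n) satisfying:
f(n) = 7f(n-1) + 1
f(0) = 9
First-order linear non-homogeneous.
Homogeneous solution: f_h(n) = A·(7)^n.
Try constant particular solution f_p = K: K = 7K + 1 ⇒ K = - \frac{1}{6}.
General: f(n) = A·(7)^n - \frac{1}{6}.
Apply f(0) = 9: A - \frac{1}{6} = 9 ⇒ A = \frac{55}{6}.
So f(n) = \frac{55 \cdot 7^{n}}{6} - \frac{1}{6}.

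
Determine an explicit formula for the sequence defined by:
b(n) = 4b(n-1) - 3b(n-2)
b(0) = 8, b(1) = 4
Characteristic equation: x² - 4x + 3 = 0, which factors as (x - (1))(x - (3)) = 0.
Roots r₁ = 1, r₂ = 3 (distinct).
General solution: b(n) = A·(1)^n + B·(3)^n.
From b(0) = 8: A + B = 8.
From b(1) = 4: A + 3B = 4.
Solving: A = 10, B = -2.
So b(n) = 10 - 2 \cdot 3^{n}.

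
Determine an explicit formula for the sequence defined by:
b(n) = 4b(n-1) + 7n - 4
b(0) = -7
First-order linear with linear forcing.
Homogeneous solution: b_h(n) = A·(4)^n.
Try particular b_p(n) = pn + q. Substituting:
  pn + q = 4(p(n-1) + q) + 7n - 4.
Matching the n-coefficient: p = 4p + 7 ⇒ p = - \frac{7}{3}.
Matching constants: q = -4p + 4q - 4 ⇒ q = - \frac{16}{9}.
General: b(n) = A·(4)^n - \frac{7 n}{3} - \frac{16}{9}.
Apply b(0) = -7: A - \frac{16}{9} = -7 ⇒ A = - \frac{47}{9}.
So b(n) = - \frac{47 \cdot 4^{n}}{9} - \frac{7 n}{3} - \frac{16}{9}.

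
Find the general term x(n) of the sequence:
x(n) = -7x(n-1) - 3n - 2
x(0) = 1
First-order linear with linear forcing.
Homogeneous solution: x_h(n) = A·(-7)^n.
Try particular x_p(n) = pn + q. Substituting:
  pn + q = -7(p(n-1) + q) - 3n - 2.
Matching the n-coefficient: p = -7p - 3 ⇒ p = - \frac{3}{8}.
Matching constants: q = 7p - 7q - 2 ⇒ q = - \frac{37}{64}.
General: x(n) = A·(-7)^n - \frac{3 n}{8} - \frac{37}{64}.
Apply x(0) = 1: A - \frac{37}{64} = 1 ⇒ A = \frac{101}{64}.
So x(n) = \frac{101 \left(-7\right)^{n}}{64} - \frac{3 n}{8} - \frac{37}{64}.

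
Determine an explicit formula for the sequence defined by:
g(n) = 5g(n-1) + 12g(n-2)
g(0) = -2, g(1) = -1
Characteristic equation: x² - 5x - 12 = 0.
Discriminant Δ = (5)² + 4·(12) = 73.
Roots r₁,₂ = (5 ± √73)/2, so r₁ = \frac{5}{2} + \frac{\sqrt{73}}{2}, r₂ = \frac{5}{2} - \frac{\sqrt{73}}{2}.
General solution: g(n) = A·r₁^n + B·r₂^n.
From the initial conditions, A + B = -2 and r₁A + r₂B = -1.
Since r₁ - r₂ = √73: A = (-1 - (-2)r₂)/√73 = -1 + \frac{4 \sqrt{73}}{73}, and B = -2 - A = -1 - \frac{4 \sqrt{73}}{73}.
So g(n) = \left(-1 + \frac{4 \sqrt{73}}{73}\right)\left(\frac{5}{2} + \frac{\sqrt{73}}{2}\right)^n + \left(-1 - \frac{4 \sqrt{73}}{73}\right)\left(\frac{5}{2} - \frac{\sqrt{73}}{2}\right)^n.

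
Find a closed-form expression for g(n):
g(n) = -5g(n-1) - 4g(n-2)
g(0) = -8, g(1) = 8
Characteristic equation: x² + 5x + 4 = 0, which factors as (x - (-1))(x - (-4)) = 0.
Roots r₁ = -1, r₂ = -4 (distinct).
General solution: g(n) = A·(-1)^n + B·(-4)^n.
From g(0) = -8: A + B = -8.
From g(1) = 8: -A - 4B = 8.
Solving: A = -8, B = 0.
So g(n) = - 8 \left(-1\right)^{n}.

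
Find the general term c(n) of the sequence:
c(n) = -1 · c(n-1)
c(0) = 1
Pure geometric recurrence with ratio -1.
By induction c(n) = c(0) · (-1)^n = \left(-1\right)^{n}.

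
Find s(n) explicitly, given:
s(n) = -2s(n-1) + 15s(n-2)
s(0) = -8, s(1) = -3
Characteristic equation: x² + 2x - 15 = 0, which factors as (x - (3))(x - (-5)) = 0.
Roots r₁ = 3, r₂ = -5 (distinct).
General solution: s(n) = A·(3)^n + B·(-5)^n.
From s(0) = -8: A + B = -8.
From s(1) = -3: 3A - 5B = -3.
Solving: A = - \frac{43}{8}, B = - \frac{21}{8}.
So s(n) = - \frac{21 \left(-5\right)^{n}}{8} - \frac{43 \cdot 3^{n}}{8}.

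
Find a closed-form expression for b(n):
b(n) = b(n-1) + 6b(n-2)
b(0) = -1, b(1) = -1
Characteristic equation: x² - x - 6 = 0, which factors as (x - (3))(x - (-2)) = 0.
Roots r₁ = 3, r₂ = -2 (distinct).
General solution: b(n) = A·(3)^n + B·(-2)^n.
From b(0) = -1: A + B = -1.
From b(1) = -1: 3A - 2B = -1.
Solving: A = - \frac{3}{5}, B = - \frac{2}{5}.
So b(n) = - \frac{2 \left(-2\right)^{n}}{5} - \frac{3 \cdot 3^{n}}{5}.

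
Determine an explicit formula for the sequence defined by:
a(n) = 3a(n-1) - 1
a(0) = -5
First-order linear non-homogeneous.
Homogeneous solution: a_h(n) = A·(3)^n.
Try constant particular solution a_p = K: K = 3K - 1 ⇒ K = \frac{1}{2}.
General: a(n) = A·(3)^n + \frac{1}{2}.
Apply a(0) = -5: A + \frac{1}{2} = -5 ⇒ A = - \frac{11}{2}.
So a(n) = \frac{1}{2} - \frac{11 \cdot 3^{n}}{2}.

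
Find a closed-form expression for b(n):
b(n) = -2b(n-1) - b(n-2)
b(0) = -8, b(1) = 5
Characteristic equation: x² + 2x + 1 = 0, which is (x - (-1))².
Repeated root r = -1.
General solution: b(n) = (A + Bn)·(-1)^n.
From b(0) = -8: A = -8.
From b(1) = 5: (A + B)·(-1) = 5 ⇒ B = 3.
So b(n) = \left(3 n - 8\right) \cdot (-1)^n.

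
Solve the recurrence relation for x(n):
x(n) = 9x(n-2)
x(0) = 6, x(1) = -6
Characteristic equation: x² - 9 = 0, which factors as (x - (-3))(x - (3)) = 0.
Roots r₁ = -3, r₂ = 3 (distinct).
General solution: x(n) = A·(-3)^n + B·(3)^n.
From x(0) = 6: A + B = 6.
From x(1) = -6: -3A + 3B = -6.
Solving: A = 4, B = 2.
So x(n) = 4 \left(-3\right)^{n} + 2 \cdot 3^{n}.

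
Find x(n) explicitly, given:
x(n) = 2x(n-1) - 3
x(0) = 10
First-order linear non-homogeneous.
Homogeneous solution: x_h(n) = A·(2)^n.
Try constant particular solution x_p = K: K = 2K - 3 ⇒ K = 3.
General: x(n) = A·(2)^n + 3.
Apply x(0) = 10: A + 3 = 10 ⇒ A = 7.
So x(n) = 7 \cdot 2^{n} + 3.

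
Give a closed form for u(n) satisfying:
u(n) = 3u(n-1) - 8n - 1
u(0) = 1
First-order linear with linear forcing.
Homogeneous solution: u_h(n) = A·(3)^n.
Try particular u_p(n) = pn + q. Substituting:
  pn + q = 3(p(n-1) + q) - 8n - 1.
Matching the n-coefficient: p = 3p - 8 ⇒ p = 4.
Matching constants: q = -3p + 3q - 1 ⇒ q = \frac{13}{2}.
General: u(n) = A·(3)^n + 4 n + \frac{13}{2}.
Apply u(0) = 1: A + \frac{13}{2} = 1 ⇒ A = - \frac{11}{2}.
So u(n) = - \frac{11 \cdot 3^{n}}{2} + 4 n + \frac{13}{2}.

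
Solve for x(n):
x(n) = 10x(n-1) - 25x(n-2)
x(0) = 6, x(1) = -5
Characteristic equation: x² - 10x + 25 = 0, which is (x - (5))².
Repeated root r = 5.
General solution: x(n) = (A + Bn)·(5)^n.
From x(0) = 6: A = 6.
From x(1) = -5: (A + B)·(5) = -5 ⇒ B = -7.
So x(n) = \left(6 - 7 n\right) \cdot (5)^n.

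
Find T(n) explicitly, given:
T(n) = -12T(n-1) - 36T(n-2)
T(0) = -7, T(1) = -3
Characteristic equation: x² + 12x + 36 = 0, which is (x - (-6))².
Repeated root r = -6.
General solution: T(n) = (A + Bn)·(-6)^n.
From T(0) = -7: A = -7.
From T(1) = -3: (A + B)·(-6) = -3 ⇒ B = \frac{15}{2}.
So T(n) = \left(\frac{15 n}{2} - 7\right) \cdot (-6)^n.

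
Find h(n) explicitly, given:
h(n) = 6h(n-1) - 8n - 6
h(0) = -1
First-order linear with linear forcing.
Homogeneous solution: h_h(n) = A·(6)^n.
Try particular h_p(n) = pn + q. Substituting:
  pn + q = 6(p(n-1) + q) - 8n - 6.
Matching the n-coefficient: p = 6p - 8 ⇒ p = \frac{8}{5}.
Matching constants: q = -6p + 6q - 6 ⇒ q = \frac{78}{25}.
General: h(n) = A·(6)^n + \frac{8 n}{5} + \frac{78}{25}.
Apply h(0) = -1: A + \frac{78}{25} = -1 ⇒ A = - \frac{103}{25}.
So h(n) = - \frac{103 \cdot 6^{n}}{25} + \frac{8 n}{5} + \frac{78}{25}.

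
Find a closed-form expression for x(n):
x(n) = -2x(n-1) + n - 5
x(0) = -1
First-order linear with linear forcing.
Homogeneous solution: x_h(n) = A·(-2)^n.
Try particular x_p(n) = pn + q. Substituting:
  pn + q = -2(p(n-1) + q) + n - 5.
Matching the n-coefficient: p = -2p + 1 ⇒ p = \frac{1}{3}.
Matching constants: q = 2p - 2q - 5 ⇒ q = - \frac{13}{9}.
General: x(n) = A·(-2)^n + \frac{n}{3} - \frac{13}{9}.
Apply x(0) = -1: A - \frac{13}{9} = -1 ⇒ A = \frac{4}{9}.
So x(n) = \frac{4 \left(-2\right)^{n}}{9} + \frac{n}{3} - \frac{13}{9}.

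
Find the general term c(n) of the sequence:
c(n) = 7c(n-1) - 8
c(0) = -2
First-order linear non-homogeneous.
Homogeneous solution: c_h(n) = A·(7)^n.
Try constant particular solution c_p = K: K = 7K - 8 ⇒ K = \frac{4}{3}.
General: c(n) = A·(7)^n + \frac{4}{3}.
Apply c(0) = -2: A + \frac{4}{3} = -2 ⇒ A = - \frac{10}{3}.
So c(n) = \frac{4}{3} - \frac{10 \cdot 7^{n}}{3}.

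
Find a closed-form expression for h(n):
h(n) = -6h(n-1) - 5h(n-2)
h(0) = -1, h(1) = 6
Characteristic equation: x² + 6x + 5 = 0, which factors as (x - (-1))(x - (-5)) = 0.
Roots r₁ = -1, r₂ = -5 (distinct).
General solution: h(n) = A·(-1)^n + B·(-5)^n.
From h(0) = -1: A + B = -1.
From h(1) = 6: -A - 5B = 6.
Solving: A = \frac{1}{4}, B = - \frac{5}{4}.
So h(n) = \frac{\left(-1\right)^{n}}{4} - \frac{5 \left(-5\right)^{n}}{4}.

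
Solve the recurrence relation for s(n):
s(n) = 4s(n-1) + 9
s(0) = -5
First-order linear non-homogeneous.
Homogeneous solution: s_h(n) = A·(4)^n.
Try constant particular solution s_p = K: K = 4K + 9 ⇒ K = -3.
General: s(n) = A·(4)^n - 3.
Apply s(0) = -5: A - 3 = -5 ⇒ A = -2.
So s(n) = - 2 \cdot 4^{n} - 3.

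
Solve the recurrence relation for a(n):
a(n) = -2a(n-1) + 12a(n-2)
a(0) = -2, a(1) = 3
Characteristic equation: x² + 2x - 12 = 0.
Discriminant Δ = (-2)² + 4·(12) = 52.
Roots r₁,₂ = (-2 ± √52)/2, so r₁ = -1 + \sqrt{13}, r₂ = - \sqrt{13} - 1.
General solution: a(n) = A·r₁^n + B·r₂^n.
From the initial conditions, A + B = -2 and r₁A + r₂B = 3.
Since r₁ - r₂ = √52: A = (3 - (-2)r₂)/√52 = -1 + \frac{\sqrt{13}}{26}, and B = -2 - A = -1 - \frac{\sqrt{13}}{26}.
So a(n) = \left(-1 + \frac{\sqrt{13}}{26}\right)\left(-1 + \sqrt{13}\right)^n + \left(-1 - \frac{\sqrt{13}}{26}\right)\left(- \sqrt{13} - 1\right)^n.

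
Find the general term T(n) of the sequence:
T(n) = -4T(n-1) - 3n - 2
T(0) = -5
First-order linear with linear forcing.
Homogeneous solution: T_h(n) = A·(-4)^n.
Try particular T_p(n) = pn + q. Substituting:
  pn + q = -4(p(n-1) + q) - 3n - 2.
Matching the n-coefficient: p = -4p - 3 ⇒ p = - \frac{3}{5}.
Matching constants: q = 4p - 4q - 2 ⇒ q = - \frac{22}{25}.
General: T(n) = A·(-4)^n - \frac{3 n}{5} - \frac{22}{25}.
Apply T(0) = -5: A - \frac{22}{25} = -5 ⇒ A = - \frac{103}{25}.
So T(n) = - \frac{103 \left(-4\right)^{n}}{25} - \frac{3 n}{5} - \frac{22}{25}.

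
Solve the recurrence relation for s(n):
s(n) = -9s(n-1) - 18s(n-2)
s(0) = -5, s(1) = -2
Characteristic equation: x² + 9x + 18 = 0, which factors as (x - (-3))(x - (-6)) = 0.
Roots r₁ = -3, r₂ = -6 (distinct).
General solution: s(n) = A·(-3)^n + B·(-6)^n.
From s(0) = -5: A + B = -5.
From s(1) = -2: -3A - 6B = -2.
Solving: A = - \frac{32}{3}, B = \frac{17}{3}.
So s(n) = - \frac{32 \left(-3\right)^{n}}{3} + \frac{17 \left(-6\right)^{n}}{3}.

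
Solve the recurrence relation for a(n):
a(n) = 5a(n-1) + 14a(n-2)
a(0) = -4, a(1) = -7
Characteristic equation: x² - 5x - 14 = 0, which factors as (x - (-2))(x - (7)) = 0.
Roots r₁ = -2, r₂ = 7 (distinct).
General solution: a(n) = A·(-2)^n + B·(7)^n.
From a(0) = -4: A + B = -4.
From a(1) = -7: -2A + 7B = -7.
Solving: A = - \frac{7}{3}, B = - \frac{5}{3}.
So a(n) = - \frac{7 \left(-2\right)^{n}}{3} - \frac{5 \cdot 7^{n}}{3}.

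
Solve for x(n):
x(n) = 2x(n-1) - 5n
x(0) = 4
First-order linear with linear forcing.
Homogeneous solution: x_h(n) = A·(2)^n.
Try particular x_p(n) = pn + q. Substituting:
  pn + q = 2(p(n-1) + q) - 5n.
Matching the n-coefficient: p = 2p - 5 ⇒ p = 5.
Matching constants: q = -2p + 2q ⇒ q = 10.
General: x(n) = A·(2)^n + 5 n + 10.
Apply x(0) = 4: A + 10 = 4 ⇒ A = -6.
So x(n) = - 6 \cdot 2^{n} + 5 n + 10.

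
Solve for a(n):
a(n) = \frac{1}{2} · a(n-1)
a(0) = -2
Pure geometric recurrence with ratio \frac{1}{2}.
By induction a(n) = a(0) · (\frac{1}{2})^n = - 2 \cdot 2^{- n}.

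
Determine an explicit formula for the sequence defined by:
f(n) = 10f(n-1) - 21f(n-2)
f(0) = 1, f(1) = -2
Characteristic equation: x² - 10x + 21 = 0, which factors as (x - (7))(x - (3)) = 0.
Roots r₁ = 7, r₂ = 3 (distinct).
General solution: f(n) = A·(7)^n + B·(3)^n.
From f(0) = 1: A + B = 1.
From f(1) = -2: 7A + 3B = -2.
Solving: A = - \frac{5}{4}, B = \frac{9}{4}.
So f(n) = \frac{9 \cdot 3^{n}}{4} - \frac{5 \cdot 7^{n}}{4}.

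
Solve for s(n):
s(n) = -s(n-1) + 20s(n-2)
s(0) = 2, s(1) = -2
Characteristic equation: x² + x - 20 = 0, which factors as (x - (4))(x - (-5)) = 0.
Roots r₁ = 4, r₂ = -5 (distinct).
General solution: s(n) = A·(4)^n + B·(-5)^n.
From s(0) = 2: A + B = 2.
From s(1) = -2: 4A - 5B = -2.
Solving: A = \frac{8}{9}, B = \frac{10}{9}.
So s(n) = \frac{10 \left(-5\right)^{n}}{9} + \frac{8 \cdot 4^{n}}{9}.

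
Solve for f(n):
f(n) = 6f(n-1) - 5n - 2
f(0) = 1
First-order linear with linear forcing.
Homogeneous solution: f_h(n) = A·(6)^n.
Try particular f_p(n) = pn + q. Substituting:
  pn + q = 6(p(n-1) + q) - 5n - 2.
Matching the n-coefficient: p = 6p - 5 ⇒ p = 1.
Matching constants: q = -6p + 6q - 2 ⇒ q = \frac{8}{5}.
General: f(n) = A·(6)^n + n + \frac{8}{5}.
Apply f(0) = 1: A + \frac{8}{5} = 1 ⇒ A = - \frac{3}{5}.
So f(n) = - \frac{3 \cdot 6^{n}}{5} + n + \frac{8}{5}.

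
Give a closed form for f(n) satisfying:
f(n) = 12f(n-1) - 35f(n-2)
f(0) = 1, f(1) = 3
Characteristic equation: x² - 12x + 35 = 0, which factors as (x - (5))(x - (7)) = 0.
Roots r₁ = 5, r₂ = 7 (distinct).
General solution: f(n) = A·(5)^n + B·(7)^n.
From f(0) = 1: A + B = 1.
From f(1) = 3: 5A + 7B = 3.
Solving: A = 2, B = -1.
So f(n) = 2 \cdot 5^{n} - 7^{n}.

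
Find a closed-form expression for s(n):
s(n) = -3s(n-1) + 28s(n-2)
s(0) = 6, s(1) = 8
Characteristic equation: x² + 3x - 28 = 0, which factors as (x - (4))(x - (-7)) = 0.
Roots r₁ = 4, r₂ = -7 (distinct).
General solution: s(n) = A·(4)^n + B·(-7)^n.
From s(0) = 6: A + B = 6.
From s(1) = 8: 4A - 7B = 8.
Solving: A = \frac{50}{11}, B = \frac{16}{11}.
So s(n) = \frac{16 \left(-7\right)^{n}}{11} + \frac{50 \cdot 4^{n}}{11}.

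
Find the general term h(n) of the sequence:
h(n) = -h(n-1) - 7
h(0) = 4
First-order linear non-homogeneous.
Homogeneous solution: h_h(n) = A·(-1)^n.
Try constant particular solution h_p = K: K = -K - 7 ⇒ K = - \frac{7}{2}.
General: h(n) = A·(-1)^n - \frac{7}{2}.
Apply h(0) = 4: A - \frac{7}{2} = 4 ⇒ A = \frac{15}{2}.
So h(n) = \frac{15 \left(-1\right)^{n}}{2} - \frac{7}{2}.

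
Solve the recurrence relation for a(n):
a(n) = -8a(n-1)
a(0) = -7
This is a homogeneous first-order recurrence with ratio -8.
By induction a(n) = a(0) · (-8)^n = - 7 \left(-8\right)^{n}.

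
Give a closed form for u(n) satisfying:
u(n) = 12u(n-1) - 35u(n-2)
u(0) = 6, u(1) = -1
Characteristic equation: x² - 12x + 35 = 0, which factors as (x - (7))(x - (5)) = 0.
Roots r₁ = 7, r₂ = 5 (distinct).
General solution: u(n) = A·(7)^n + B·(5)^n.
From u(0) = 6: A + B = 6.
From u(1) = -1: 7A + 5B = -1.
Solving: A = - \frac{31}{2}, B = \frac{43}{2}.
So u(n) = \frac{43 \cdot 5^{n}}{2} - \frac{31 \cdot 7^{n}}{2}.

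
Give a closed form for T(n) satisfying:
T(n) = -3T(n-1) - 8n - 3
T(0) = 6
First-order linear with linear forcing.
Homogeneous solution: T_h(n) = A·(-3)^n.
Try particular T_p(n) = pn + q. Substituting:
  pn + q = -3(p(n-1) + q) - 8n - 3.
Matching the n-coefficient: p = -3p - 8 ⇒ p = -2.
Matching constants: q = 3p - 3q - 3 ⇒ q = - \frac{9}{4}.
General: T(n) = A·(-3)^n - 2 n - \frac{9}{4}.
Apply T(0) = 6: A - \frac{9}{4} = 6 ⇒ A = \frac{33}{4}.
So T(n) = \frac{33 \left(-3\right)^{n}}{4} - 2 n - \frac{9}{4}.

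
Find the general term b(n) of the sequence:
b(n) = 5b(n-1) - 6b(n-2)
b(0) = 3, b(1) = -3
Characteristic equation: x² - 5x + 6 = 0, which factors as (x - (3))(x - (2)) = 0.
Roots r₁ = 3, r₂ = 2 (distinct).
General solution: b(n) = A·(3)^n + B·(2)^n.
From b(0) = 3: A + B = 3.
From b(1) = -3: 3A + 2B = -3.
Solving: A = -9, B = 12.
So b(n) = 12 \cdot 2^{n} - 9 \cdot 3^{n}.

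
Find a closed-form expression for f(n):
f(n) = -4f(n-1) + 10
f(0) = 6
First-order linear non-homogeneous.
Homogeneous solution: f_h(n) = A·(-4)^n.
Try constant particular solution f_p = K: K = -4K + 10 ⇒ K = 2.
General: f(n) = A·(-4)^n + 2.
Apply f(0) = 6: A + 2 = 6 ⇒ A = 4.
So f(n) = 4 \left(-4\right)^{n} + 2.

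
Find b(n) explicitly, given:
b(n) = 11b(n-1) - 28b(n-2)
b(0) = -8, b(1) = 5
Characteristic equation: x² - 11x + 28 = 0, which factors as (x - (4))(x - (7)) = 0.
Roots r₁ = 4, r₂ = 7 (distinct).
General solution: b(n) = A·(4)^n + B·(7)^n.
From b(0) = -8: A + B = -8.
From b(1) = 5: 4A + 7B = 5.
Solving: A = - \frac{61}{3}, B = \frac{37}{3}.
So b(n) = - \frac{61 \cdot 4^{n}}{3} + \frac{37 \cdot 7^{n}}{3}.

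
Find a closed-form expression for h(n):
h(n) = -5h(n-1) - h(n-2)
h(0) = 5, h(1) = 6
Characteristic equation: x² + 5x + 1 = 0.
Discriminant Δ = (-5)² + 4·(-1) = 21.
Roots r₁,₂ = (-5 ± √21)/2, so r₁ = - \frac{5}{2} + \frac{\sqrt{21}}{2}, r₂ = - \frac{5}{2} - \frac{\sqrt{21}}{2}.
General solution: h(n) = A·r₁^n + B·r₂^n.
From the initial conditions, A + B = 5 and r₁A + r₂B = 6.
Since r₁ - r₂ = √21: A = (6 - (5)r₂)/√21 = \frac{5}{2} + \frac{37 \sqrt{21}}{42}, and B = 5 - A = \frac{5}{2} - \frac{37 \sqrt{21}}{42}.
So h(n) = \left(\frac{5}{2} + \frac{37 \sqrt{21}}{42}\right)\left(- \frac{5}{2} + \frac{\sqrt{21}}{2}\right)^n + \left(\frac{5}{2} - \frac{37 \sqrt{21}}{42}\right)\left(- \frac{5}{2} - \frac{\sqrt{21}}{2}\right)^n.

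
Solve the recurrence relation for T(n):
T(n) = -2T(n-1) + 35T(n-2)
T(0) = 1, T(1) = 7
Characteristic equation: x² + 2x - 35 = 0, which factors as (x - (5))(x - (-7)) = 0.
Roots r₁ = 5, r₂ = -7 (distinct).
General solution: T(n) = A·(5)^n + B·(-7)^n.
From T(0) = 1: A + B = 1.
From T(1) = 7: 5A - 7B = 7.
Solving: A = \frac{7}{6}, B = - \frac{1}{6}.
So T(n) = - \frac{\left(-7\right)^{n}}{6} + \frac{7 \cdot 5^{n}}{6}.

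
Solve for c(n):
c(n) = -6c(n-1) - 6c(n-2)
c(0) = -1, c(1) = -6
Characteristic equation: x² + 6x + 6 = 0.
Discriminant Δ = (-6)² + 4·(-6) = 12.
Roots r₁,₂ = (-6 ± √12)/2, so r₁ = -3 + \sqrt{3}, r₂ = -3 - \sqrt{3}.
General solution: c(n) = A·r₁^n + B·r₂^n.
From the initial conditions, A + B = -1 and r₁A + r₂B = -6.
Since r₁ - r₂ = √12: A = (-6 - (-1)r₂)/√12 = - \frac{3 \sqrt{3}}{2} - \frac{1}{2}, and B = -1 - A = - \frac{1}{2} + \frac{3 \sqrt{3}}{2}.
So c(n) = \left(- \frac{3 \sqrt{3}}{2} - \frac{1}{2}\right)\left(-3 + \sqrt{3}\right)^n + \left(- \frac{1}{2} + \frac{3 \sqrt{3}}{2}\right)\left(-3 - \sqrt{3}\right)^n.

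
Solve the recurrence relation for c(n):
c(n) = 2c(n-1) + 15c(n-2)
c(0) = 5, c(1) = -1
Characteristic equation: x² - 2x - 15 = 0, which factors as (x - (-3))(x - (5)) = 0.
Roots r₁ = -3, r₂ = 5 (distinct).
General solution: c(n) = A·(-3)^n + B·(5)^n.
From c(0) = 5: A + B = 5.
From c(1) = -1: -3A + 5B = -1.
Solving: A = \frac{13}{4}, B = \frac{7}{4}.
So c(n) = \frac{13 \left(-3\right)^{n}}{4} + \frac{7 \cdot 5^{n}}{4}.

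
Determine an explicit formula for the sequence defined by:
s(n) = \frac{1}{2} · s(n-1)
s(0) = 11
Pure geometric recurrence with ratio \frac{1}{2}.
By induction s(n) = s(0) · (\frac{1}{2})^n = 11 \cdot 2^{- n}.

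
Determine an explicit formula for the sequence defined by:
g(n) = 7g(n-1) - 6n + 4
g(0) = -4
First-order linear with linear forcing.
Homogeneous solution: g_h(n) = A·(7)^n.
Try particular g_p(n) = pn + q. Substituting:
  pn + q = 7(p(n-1) + q) - 6n + 4.
Matching the n-coefficient: p = 7p - 6 ⇒ p = 1.
Matching constants: q = -7p + 7q + 4 ⇒ q = \frac{1}{2}.
General: g(n) = A·(7)^n + n + \frac{1}{2}.
Apply g(0) = -4: A + \frac{1}{2} = -4 ⇒ A = - \frac{9}{2}.
So g(n) = - \frac{9 \cdot 7^{n}}{2} + n + \frac{1}{2}.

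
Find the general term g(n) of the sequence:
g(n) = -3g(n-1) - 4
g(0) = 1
First-order linear non-homogeneous.
Homogeneous solution: g_h(n) = A·(-3)^n.
Try constant particular solution g_p = K: K = -3K - 4 ⇒ K = -1.
General: g(n) = A·(-3)^n - 1.
Apply g(0) = 1: A - 1 = 1 ⇒ A = 2.
So g(n) = 2 \left(-3\right)^{n} - 1.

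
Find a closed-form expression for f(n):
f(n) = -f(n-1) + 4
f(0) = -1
First-order linear non-homogeneous.
Homogeneous solution: f_h(n) = A·(-1)^n.
Try constant particular solution f_p = K: K = -K + 4 ⇒ K = 2.
General: f(n) = A·(-1)^n + 2.
Apply f(0) = -1: A + 2 = -1 ⇒ A = -3.
So f(n) = 2 - 3 \left(-1\right)^{n}.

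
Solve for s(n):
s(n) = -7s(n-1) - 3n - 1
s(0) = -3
First-order linear with linear forcing.
Homogeneous solution: s_h(n) = A·(-7)^n.
Try particular s_p(n) = pn + q. Substituting:
  pn + q = -7(p(n-1) + q) - 3n - 1.
Matching the n-coefficient: p = -7p - 3 ⇒ p = - \frac{3}{8}.
Matching constants: q = 7p - 7q - 1 ⇒ q = - \frac{29}{64}.
General: s(n) = A·(-7)^n - \frac{3 n}{8} - \frac{29}{64}.
Apply s(0) = -3: A - \frac{29}{64} = -3 ⇒ A = - \frac{163}{64}.
So s(n) = - \frac{163 \left(-7\right)^{n}}{64} - \frac{3 n}{8} - \frac{29}{64}.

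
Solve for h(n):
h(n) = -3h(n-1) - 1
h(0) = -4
First-order linear non-homogeneous.
Homogeneous solution: h_h(n) = A·(-3)^n.
Try constant particular solution h_p = K: K = -3K - 1 ⇒ K = - \frac{1}{4}.
General: h(n) = A·(-3)^n - \frac{1}{4}.
Apply h(0) = -4: A - \frac{1}{4} = -4 ⇒ A = - \frac{15}{4}.
So h(n) = - \frac{15 \left(-3\right)^{n}}{4} - \frac{1}{4}.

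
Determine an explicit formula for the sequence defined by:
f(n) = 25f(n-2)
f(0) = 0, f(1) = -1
Characteristic equation: x² - 25 = 0, which factors as (x - (5))(x - (-5)) = 0.
Roots r₁ = 5, r₂ = -5 (distinct).
General solution: f(n) = A·(5)^n + B·(-5)^n.
From f(0) = 0: A + B = 0.
From f(1) = -1: 5A - 5B = -1.
Solving: A = - \frac{1}{10}, B = \frac{1}{10}.
So f(n) = \frac{\left(-5\right)^{n}}{10} - \frac{5^{n}}{10}.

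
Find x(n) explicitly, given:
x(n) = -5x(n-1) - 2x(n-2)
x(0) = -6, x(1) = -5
Characteristic equation: x² + 5x + 2 = 0.
Discriminant Δ = (-5)² + 4·(-2) = 17.
Roots r₁,₂ = (-5 ± √17)/2, so r₁ = - \frac{5}{2} + \frac{\sqrt{17}}{2}, r₂ = - \frac{5}{2} - \frac{\sqrt{17}}{2}.
General solution: x(n) = A·r₁^n + B·r₂^n.
From the initial conditions, A + B = -6 and r₁A + r₂B = -5.
Since r₁ - r₂ = √17: A = (-5 - (-6)r₂)/√17 = - \frac{20 \sqrt{17}}{17} - 3, and B = -6 - A = -3 + \frac{20 \sqrt{17}}{17}.
So x(n) = \left(- \frac{20 \sqrt{17}}{17} - 3\right)\left(- \frac{5}{2} + \frac{\sqrt{17}}{2}\right)^n + \left(-3 + \frac{20 \sqrt{17}}{17}\right)\left(- \frac{5}{2} - \frac{\sqrt{17}}{2}\right)^n.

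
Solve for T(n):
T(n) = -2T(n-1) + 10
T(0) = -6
First-order linear non-homogeneous.
Homogeneous solution: T_h(n) = A·(-2)^n.
Try constant particular solution T_p = K: K = -2K + 10 ⇒ K = \frac{10}{3}.
General: T(n) = A·(-2)^n + \frac{10}{3}.
Apply T(0) = -6: A + \frac{10}{3} = -6 ⇒ A = - \frac{28}{3}.
So T(n) = \frac{10}{3} - \frac{28 \left(-2\right)^{n}}{3}.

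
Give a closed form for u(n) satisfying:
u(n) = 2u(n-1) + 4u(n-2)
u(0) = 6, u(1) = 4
Characteristic equation: x² - 2x - 4 = 0.
Discriminant Δ = (2)² + 4·(4) = 20.
Roots r₁,₂ = (2 ± √20)/2, so r₁ = 1 + \sqrt{5}, r₂ = 1 - \sqrt{5}.
General solution: u(n) = A·r₁^n + B·r₂^n.
From the initial conditions, A + B = 6 and r₁A + r₂B = 4.
Since r₁ - r₂ = √20: A = (4 - (6)r₂)/√20 = 3 - \frac{\sqrt{5}}{5}, and B = 6 - A = \frac{\sqrt{5}}{5} + 3.
So u(n) = \left(3 - \frac{\sqrt{5}}{5}\right)\left(1 + \sqrt{5}\right)^n + \left(\frac{\sqrt{5}}{5} + 3\right)\left(1 - \sqrt{5}\right)^n.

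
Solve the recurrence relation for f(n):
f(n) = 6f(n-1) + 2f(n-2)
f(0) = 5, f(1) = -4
Characteristic equation: x² - 6x - 2 = 0.
Discriminant Δ = (6)² + 4·(2) = 44.
Roots r₁,₂ = (6 ± √44)/2, so r₁ = 3 + \sqrt{11}, r₂ = 3 - \sqrt{11}.
General solution: f(n) = A·r₁^n + B·r₂^n.
From the initial conditions, A + B = 5 and r₁A + r₂B = -4.
Since r₁ - r₂ = √44: A = (-4 - (5)r₂)/√44 = \frac{5}{2} - \frac{19 \sqrt{11}}{22}, and B = 5 - A = \frac{5}{2} + \frac{19 \sqrt{11}}{22}.
So f(n) = \left(\frac{5}{2} - \frac{19 \sqrt{11}}{22}\right)\left(3 + \sqrt{11}\right)^n + \left(\frac{5}{2} + \frac{19 \sqrt{11}}{22}\right)\left(3 - \sqrt{11}\right)^n.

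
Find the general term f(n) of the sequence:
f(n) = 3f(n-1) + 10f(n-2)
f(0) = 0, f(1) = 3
Characteristic equation: x² - 3x - 10 = 0, which factors as (x - (5))(x - (-2)) = 0.
Roots r₁ = 5, r₂ = -2 (distinct).
General solution: f(n) = A·(5)^n + B·(-2)^n.
From f(0) = 0: A + B = 0.
From f(1) = 3: 5A - 2B = 3.
Solving: A = \frac{3}{7}, B = - \frac{3}{7}.
So f(n) = - \frac{3 \left(-2\right)^{n}}{7} + \frac{3 \cdot 5^{n}}{7}.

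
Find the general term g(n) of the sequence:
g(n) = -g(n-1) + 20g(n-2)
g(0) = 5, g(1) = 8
Characteristic equation: x² + x - 20 = 0, which factors as (x - (-5))(x - (4)) = 0.
Roots r₁ = -5, r₂ = 4 (distinct).
General solution: g(n) = A·(-5)^n + B·(4)^n.
From g(0) = 5: A + B = 5.
From g(1) = 8: -5A + 4B = 8.
Solving: A = \frac{4}{3}, B = \frac{11}{3}.
So g(n) = \frac{4 \left(-5\right)^{n}}{3} + \frac{11 \cdot 4^{n}}{3}.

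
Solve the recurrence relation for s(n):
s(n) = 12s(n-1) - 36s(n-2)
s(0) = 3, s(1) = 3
Characteristic equation: x² - 12x + 36 = 0, which is (x - (6))².
Repeated root r = 6.
General solution: s(n) = (A + Bn)·(6)^n.
From s(0) = 3: A = 3.
From s(1) = 3: (A + B)·(6) = 3 ⇒ B = - \frac{5}{2}.
So s(n) = \left(3 - \frac{5 n}{2}\right) \cdot (6)^n.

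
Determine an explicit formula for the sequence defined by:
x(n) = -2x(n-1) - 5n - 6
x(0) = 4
First-order linear with linear forcing.
Homogeneous solution: x_h(n) = A·(-2)^n.
Try particular x_p(n) = pn + q. Substituting:
  pn + q = -2(p(n-1) + q) - 5n - 6.
Matching the n-coefficient: p = -2p - 5 ⇒ p = - \frac{5}{3}.
Matching constants: q = 2p - 2q - 6 ⇒ q = - \frac{28}{9}.
General: x(n) = A·(-2)^n - \frac{5 n}{3} - \frac{28}{9}.
Apply x(0) = 4: A - \frac{28}{9} = 4 ⇒ A = \frac{64}{9}.
So x(n) = \frac{64 \left(-2\right)^{n}}{9} - \frac{5 n}{3} - \frac{28}{9}.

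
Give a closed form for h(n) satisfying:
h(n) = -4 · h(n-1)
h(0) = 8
Pure geometric recurrence with ratio -4.
By induction h(n) = h(0) · (-4)^n = 8 \left(-4\right)^{n}.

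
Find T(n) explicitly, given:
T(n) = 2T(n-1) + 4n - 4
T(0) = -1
First-order linear with linear forcing.
Homogeneous solution: T_h(n) = A·(2)^n.
Try particular T_p(n) = pn + q. Substituting:
  pn + q = 2(p(n-1) + q) + 4n - 4.
Matching the n-coefficient: p = 2p + 4 ⇒ p = -4.
Matching constants: q = -2p + 2q - 4 ⇒ q = -4.
General: T(n) = A·(2)^n - 4 n - 4.
Apply T(0) = -1: A - 4 = -1 ⇒ A = 3.
So T(n) = 3 \cdot 2^{n} - 4 n - 4.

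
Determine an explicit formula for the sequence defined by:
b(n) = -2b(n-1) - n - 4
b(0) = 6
First-order linear with linear forcing.
Homogeneous solution: b_h(n) = A·(-2)^n.
Try particular b_p(n) = pn + q. Substituting:
  pn + q = -2(p(n-1) + q) - n - 4.
Matching the n-coefficient: p = -2p - 1 ⇒ p = - \frac{1}{3}.
Matching constants: q = 2p - 2q - 4 ⇒ q = - \frac{14}{9}.
General: b(n) = A·(-2)^n - \frac{n}{3} - \frac{14}{9}.
Apply b(0) = 6: A - \frac{14}{9} = 6 ⇒ A = \frac{68}{9}.
So b(n) = \frac{68 \left(-2\right)^{n}}{9} - \frac{n}{3} - \frac{14}{9}.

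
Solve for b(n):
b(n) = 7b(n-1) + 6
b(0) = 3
First-order linear non-homogeneous.
Homogeneous solution: b_h(n) = A·(7)^n.
Try constant particular solution b_p = K: K = 7K + 6 ⇒ K = -1.
General: b(n) = A·(7)^n - 1.
Apply b(0) = 3: A - 1 = 3 ⇒ A = 4.
So b(n) = 4 \cdot 7^{n} - 1.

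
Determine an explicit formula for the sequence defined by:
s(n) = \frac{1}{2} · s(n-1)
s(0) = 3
Pure geometric recurrence with ratio \frac{1}{2}.
By induction s(n) = s(0) · (\frac{1}{2})^n = 3 \cdot 2^{- n}.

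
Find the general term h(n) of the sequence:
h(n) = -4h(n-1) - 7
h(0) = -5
First-order linear non-homogeneous.
Homogeneous solution: h_h(n) = A·(-4)^n.
Try constant particular solution h_p = K: K = -4K - 7 ⇒ K = - \frac{7}{5}.
General: h(n) = A·(-4)^n - \frac{7}{5}.
Apply h(0) = -5: A - \frac{7}{5} = -5 ⇒ A = - \frac{18}{5}.
So h(n) = - \frac{18 \left(-4\right)^{n}}{5} - \frac{7}{5}.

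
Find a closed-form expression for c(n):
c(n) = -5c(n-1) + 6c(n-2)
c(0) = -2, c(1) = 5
Characteristic equation: x² + 5x - 6 = 0, which factors as (x - (-6))(x - (1)) = 0.
Roots r₁ = -6, r₂ = 1 (distinct).
General solution: c(n) = A·(-6)^n + B·(1)^n.
From c(0) = -2: A + B = -2.
From c(1) = 5: -6A + B = 5.
Solving: A = -1, B = -1.
So c(n) = - \left(-6\right)^{n} - 1.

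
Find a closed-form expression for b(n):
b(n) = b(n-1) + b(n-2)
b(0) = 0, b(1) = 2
Characteristic equation: x² - x - 1 = 0.
Discriminant Δ = (1)² + 4·(1) = 5.
Roots r₁,₂ = (1 ± √5)/2, so r₁ = \frac{1}{2} + \frac{\sqrt{5}}{2}, r₂ = \frac{1}{2} - \frac{\sqrt{5}}{2}.
General solution: b(n) = A·r₁^n + B·r₂^n.
From the initial conditions, A + B = 0 and r₁A + r₂B = 2.
Since r₁ - r₂ = √5: A = (2 - (0)r₂)/√5 = \frac{2 \sqrt{5}}{5}, and B = 0 - A = - \frac{2 \sqrt{5}}{5}.
So b(n) = \left(\frac{2 \sqrt{5}}{5}\right)\left(\frac{1}{2} + \frac{\sqrt{5}}{2}\right)^n + \left(- \frac{2 \sqrt{5}}{5}\right)\left(\frac{1}{2} - \frac{\sqrt{5}}{2}\right)^n.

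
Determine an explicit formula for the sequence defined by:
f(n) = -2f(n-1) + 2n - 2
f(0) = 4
First-order linear with linear forcing.
Homogeneous solution: f_h(n) = A·(-2)^n.
Try particular f_p(n) = pn + q. Substituting:
  pn + q = -2(p(n-1) + q) + 2n - 2.
Matching the n-coefficient: p = -2p + 2 ⇒ p = \frac{2}{3}.
Matching constants: q = 2p - 2q - 2 ⇒ q = - \frac{2}{9}.
General: f(n) = A·(-2)^n + \frac{2 n}{3} - \frac{2}{9}.
Apply f(0) = 4: A - \frac{2}{9} = 4 ⇒ A = \frac{38}{9}.
So f(n) = \frac{38 \left(-2\right)^{n}}{9} + \frac{2 n}{3} - \frac{2}{9}.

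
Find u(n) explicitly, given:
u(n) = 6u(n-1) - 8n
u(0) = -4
First-order linear with linear forcing.
Homogeneous solution: u_h(n) = A·(6)^n.
Try particular u_p(n) = pn + q. Substituting:
  pn + q = 6(p(n-1) + q) - 8n.
Matching the n-coefficient: p = 6p - 8 ⇒ p = \frac{8}{5}.
Matching constants: q = -6p + 6q ⇒ q = \frac{48}{25}.
General: u(n) = A·(6)^n + \frac{8 n}{5} + \frac{48}{25}.
Apply u(0) = -4: A + \frac{48}{25} = -4 ⇒ A = - \frac{148}{25}.
So u(n) = - \frac{148 \cdot 6^{n}}{25} + \frac{8 n}{5} + \frac{48}{25}.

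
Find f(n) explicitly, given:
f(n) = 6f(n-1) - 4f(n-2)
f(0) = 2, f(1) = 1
Characteristic equation: x² - 6x + 4 = 0.
Discriminant Δ = (6)² + 4·(-4) = 20.
Roots r₁,₂ = (6 ± √20)/2, so r₁ = \sqrt{5} + 3, r₂ = 3 - \sqrt{5}.
General solution: f(n) = A·r₁^n + B·r₂^n.
From the initial conditions, A + B = 2 and r₁A + r₂B = 1.
Since r₁ - r₂ = √20: A = (1 - (2)r₂)/√20 = 1 - \frac{\sqrt{5}}{2}, and B = 2 - A = 1 + \frac{\sqrt{5}}{2}.
So f(n) = \left(1 - \frac{\sqrt{5}}{2}\right)\left(\sqrt{5} + 3\right)^n + \left(1 + \frac{\sqrt{5}}{2}\right)\left(3 - \sqrt{5}\right)^n.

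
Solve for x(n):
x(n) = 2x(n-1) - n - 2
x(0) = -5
First-order linear with linear forcing.
Homogeneous solution: x_h(n) = A·(2)^n.
Try particular x_p(n) = pn + q. Substituting:
  pn + q = 2(p(n-1) + q) - n - 2.
Matching the n-coefficient: p = 2p - 1 ⇒ p = 1.
Matching constants: q = -2p + 2q - 2 ⇒ q = 4.
General: x(n) = A·(2)^n + n + 4.
Apply x(0) = -5: A + 4 = -5 ⇒ A = -9.
So x(n) = - 9 \cdot 2^{n} + n + 4.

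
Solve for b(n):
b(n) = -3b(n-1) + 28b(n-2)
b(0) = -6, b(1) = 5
Characteristic equation: x² + 3x - 28 = 0, which factors as (x - (-7))(x - (4)) = 0.
Roots r₁ = -7, r₂ = 4 (distinct).
General solution: b(n) = A·(-7)^n + B·(4)^n.
From b(0) = -6: A + B = -6.
From b(1) = 5: -7A + 4B = 5.
Solving: A = - \frac{29}{11}, B = - \frac{37}{11}.
So b(n) = - \frac{29 \left(-7\right)^{n}}{11} - \frac{37 \cdot 4^{n}}{11}.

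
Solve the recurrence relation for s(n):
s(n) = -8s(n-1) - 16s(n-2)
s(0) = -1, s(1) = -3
Characteristic equation: x² + 8x + 16 = 0, which is (x - (-4))².
Repeated root r = -4.
General solution: s(n) = (A + Bn)·(-4)^n.
From s(0) = -1: A = -1.
From s(1) = -3: (A + B)·(-4) = -3 ⇒ B = \frac{7}{4}.
So s(n) = \left(\frac{7 n}{4} - 1\right) \cdot (-4)^n.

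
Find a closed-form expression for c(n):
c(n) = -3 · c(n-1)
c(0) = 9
Pure geometric recurrence with ratio -3.
By induction c(n) = c(0) · (-3)^n = 9 \left(-3\right)^{n}.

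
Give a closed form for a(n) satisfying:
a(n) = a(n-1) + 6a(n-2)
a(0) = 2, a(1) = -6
Characteristic equation: x² - x - 6 = 0, which factors as (x - (3))(x - (-2)) = 0.
Roots r₁ = 3, r₂ = -2 (distinct).
General solution: a(n) = A·(3)^n + B·(-2)^n.
From a(0) = 2: A + B = 2.
From a(1) = -6: 3A - 2B = -6.
Solving: A = - \frac{2}{5}, B = \frac{12}{5}.
So a(n) = \frac{12 \left(-2\right)^{n}}{5} - \frac{2 \cdot 3^{n}}{5}.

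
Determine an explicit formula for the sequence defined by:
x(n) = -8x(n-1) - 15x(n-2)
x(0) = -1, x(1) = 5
Characteristic equation: x² + 8x + 15 = 0, which factors as (x - (-5))(x - (-3)) = 0.
Roots r₁ = -5, r₂ = -3 (distinct).
General solution: x(n) = A·(-5)^n + B·(-3)^n.
From x(0) = -1: A + B = -1.
From x(1) = 5: -5A - 3B = 5.
Solving: A = -1, B = 0.
So x(n) = - \left(-5\right)^{n}.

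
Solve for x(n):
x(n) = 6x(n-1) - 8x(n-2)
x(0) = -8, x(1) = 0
Characteristic equation: x² - 6x + 8 = 0, which factors as (x - (2))(x - (4)) = 0.
Roots r₁ = 2, r₂ = 4 (distinct).
General solution: x(n) = A·(2)^n + B·(4)^n.
From x(0) = -8: A + B = -8.
From x(1) = 0: 2A + 4B = 0.
Solving: A = -16, B = 8.
So x(n) = - 16 \cdot 2^{n} + 8 \cdot 4^{n}.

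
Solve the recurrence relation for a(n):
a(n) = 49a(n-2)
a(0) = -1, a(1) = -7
Characteristic equation: x² - 49 = 0, which factors as (x - (-7))(x - (7)) = 0.
Roots r₁ = -7, r₂ = 7 (distinct).
General solution: a(n) = A·(-7)^n + B·(7)^n.
From a(0) = -1: A + B = -1.
From a(1) = -7: -7A + 7B = -7.
Solving: A = 0, B = -1.
So a(n) = - 7^{n}.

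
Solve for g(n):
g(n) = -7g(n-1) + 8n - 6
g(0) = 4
First-order linear with linear forcing.
Homogeneous solution: g_h(n) = A·(-7)^n.
Try particular g_p(n) = pn + q. Substituting:
  pn + q = -7(p(n-1) + q) + 8n - 6.
Matching the n-coefficient: p = -7p + 8 ⇒ p = 1.
Matching constants: q = 7p - 7q - 6 ⇒ q = \frac{1}{8}.
General: g(n) = A·(-7)^n + n + \frac{1}{8}.
Apply g(0) = 4: A + \frac{1}{8} = 4 ⇒ A = \frac{31}{8}.
So g(n) = \frac{31 \left(-7\right)^{n}}{8} + n + \frac{1}{8}.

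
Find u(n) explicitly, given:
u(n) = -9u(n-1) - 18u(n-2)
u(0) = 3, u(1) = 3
Characteristic equation: x² + 9x + 18 = 0, which factors as (x - (-6))(x - (-3)) = 0.
Roots r₁ = -6, r₂ = -3 (distinct).
General solution: u(n) = A·(-6)^n + B·(-3)^n.
From u(0) = 3: A + B = 3.
From u(1) = 3: -6A - 3B = 3.
Solving: A = -4, B = 7.
So u(n) = 7 \left(-3\right)^{n} - 4 \left(-6\right)^{n}.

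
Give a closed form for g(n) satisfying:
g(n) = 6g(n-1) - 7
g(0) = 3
First-order linear non-homogeneous.
Homogeneous solution: g_h(n) = A·(6)^n.
Try constant particular solution g_p = K: K = 6K - 7 ⇒ K = \frac{7}{5}.
General: g(n) = A·(6)^n + \frac{7}{5}.
Apply g(0) = 3: A + \frac{7}{5} = 3 ⇒ A = \frac{8}{5}.
So g(n) = \frac{8 \cdot 6^{n}}{5} + \frac{7}{5}.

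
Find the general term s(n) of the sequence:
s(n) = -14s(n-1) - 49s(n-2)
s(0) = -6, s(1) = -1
Characteristic equation: x² + 14x + 49 = 0, which is (x - (-7))².
Repeated root r = -7.
General solution: s(n) = (A + Bn)·(-7)^n.
From s(0) = -6: A = -6.
From s(1) = -1: (A + B)·(-7) = -1 ⇒ B = \frac{43}{7}.
So s(n) = \left(\frac{43 n}{7} - 6\right) \cdot (-7)^n.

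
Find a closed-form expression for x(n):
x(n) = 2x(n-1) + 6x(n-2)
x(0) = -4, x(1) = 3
Characteristic equation: x² - 2x - 6 = 0.
Discriminant Δ = (2)² + 4·(6) = 28.
Roots r₁,₂ = (2 ± √28)/2, so r₁ = 1 + \sqrt{7}, r₂ = 1 - \sqrt{7}.
General solution: x(n) = A·r₁^n + B·r₂^n.
From the initial conditions, A + B = -4 and r₁A + r₂B = 3.
Since r₁ - r₂ = √28: A = (3 - (-4)r₂)/√28 = -2 + \frac{\sqrt{7}}{2}, and B = -4 - A = -2 - \frac{\sqrt{7}}{2}.
So x(n) = \left(-2 + \frac{\sqrt{7}}{2}\right)\left(1 + \sqrt{7}\right)^n + \left(-2 - \frac{\sqrt{7}}{2}\right)\left(1 - \sqrt{7}\right)^n.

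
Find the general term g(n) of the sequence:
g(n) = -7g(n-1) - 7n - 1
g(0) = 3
First-order linear with linear forcing.
Homogeneous solution: g_h(n) = A·(-7)^n.
Try particular g_p(n) = pn + q. Substituting:
  pn + q = -7(p(n-1) + q) - 7n - 1.
Matching the n-coefficient: p = -7p - 7 ⇒ p = - \frac{7}{8}.
Matching constants: q = 7p - 7q - 1 ⇒ q = - \frac{57}{64}.
General: g(n) = A·(-7)^n - \frac{7 n}{8} - \frac{57}{64}.
Apply g(0) = 3: A - \frac{57}{64} = 3 ⇒ A = \frac{249}{64}.
So g(n) = \frac{249 \left(-7\right)^{n}}{64} - \frac{7 n}{8} - \frac{57}{64}.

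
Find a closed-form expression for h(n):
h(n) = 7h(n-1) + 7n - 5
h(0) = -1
First-order linear with linear forcing.
Homogeneous solution: h_h(n) = A·(7)^n.
Try particular h_p(n) = pn + q. Substituting:
  pn + q = 7(p(n-1) + q) + 7n - 5.
Matching the n-coefficient: p = 7p + 7 ⇒ p = - \frac{7}{6}.
Matching constants: q = -7p + 7q - 5 ⇒ q = - \frac{19}{36}.
General: h(n) = A·(7)^n - \frac{7 n}{6} - \frac{19}{36}.
Apply h(0) = -1: A - \frac{19}{36} = -1 ⇒ A = - \frac{17}{36}.
So h(n) = - \frac{17 \cdot 7^{n}}{36} - \frac{7 n}{6} - \frac{19}{36}.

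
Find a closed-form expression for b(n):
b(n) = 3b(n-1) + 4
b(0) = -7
First-order linear non-homogeneous.
Homogeneous solution: b_h(n) = A·(3)^n.
Try constant particular solution b_p = K: K = 3K + 4 ⇒ K = -2.
General: b(n) = A·(3)^n - 2.
Apply b(0) = -7: A - 2 = -7 ⇒ A = -5.
So b(n) = - 5 \cdot 3^{n} - 2.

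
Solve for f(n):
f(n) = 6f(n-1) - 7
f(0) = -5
First-order linear non-homogeneous.
Homogeneous solution: f_h(n) = A·(6)^n.
Try constant particular solution f_p = K: K = 6K - 7 ⇒ K = \frac{7}{5}.
General: f(n) = A·(6)^n + \frac{7}{5}.
Apply f(0) = -5: A + \frac{7}{5} = -5 ⇒ A = - \frac{32}{5}.
So f(n) = \frac{7}{5} - \frac{32 \cdot 6^{n}}{5}.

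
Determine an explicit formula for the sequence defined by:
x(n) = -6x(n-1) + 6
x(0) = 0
First-order linear non-homogeneous.
Homogeneous solution: x_h(n) = A·(-6)^n.
Try constant particular solution x_p = K: K = -6K + 6 ⇒ K = \frac{6}{7}.
General: x(n) = A·(-6)^n + \frac{6}{7}.
Apply x(0) = 0: A + \frac{6}{7} = 0 ⇒ A = - \frac{6}{7}.
So x(n) = \frac{6}{7} - \frac{6 \left(-6\right)^{n}}{7}.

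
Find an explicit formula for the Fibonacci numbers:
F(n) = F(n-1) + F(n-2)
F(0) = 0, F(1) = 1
This is the Fibonacci sequence.
Characteristic equation: x² - x - 1 = 0; roots r₁ = \frac{1}{2} + \frac{\sqrt{5}}{2}, r₂ = \frac{1}{2} - \frac{\sqrt{5}}{2}.
General: F(n) = A·r₁^n + B·r₂^n. Solving with F(0)=0, F(1)=1 gives A = \frac{\sqrt{5}}{5}, B = - \frac{\sqrt{5}}{5}.
So F(n) = \frac{2^{- n} \sqrt{5} \left(- \left(1 - \sqrt{5}\right)^{n} + \left(1 + \sqrt{5}\right)^{n}\right)}{5}.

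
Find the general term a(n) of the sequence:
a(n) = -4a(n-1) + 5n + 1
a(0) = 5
First-order linear with linear forcing.
Homogeneous solution: a_h(n) = A·(-4)^n.
Try particular a_p(n) = pn + q. Substituting:
  pn + q = -4(p(n-1) + q) + 5n + 1.
Matching the n-coefficient: p = -4p + 5 ⇒ p = 1.
Matching constants: q = 4p - 4q + 1 ⇒ q = 1.
General: a(n) = A·(-4)^n + n + 1.
Apply a(0) = 5: A + 1 = 5 ⇒ A = 4.
So a(n) = 4 \left(-4\right)^{n} + n + 1.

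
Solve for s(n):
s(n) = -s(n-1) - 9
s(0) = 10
First-order linear non-homogeneous.
Homogeneous solution: s_h(n) = A·(-1)^n.
Try constant particular solution s_p = K: K = -K - 9 ⇒ K = - \frac{9}{2}.
General: s(n) = A·(-1)^n - \frac{9}{2}.
Apply s(0) = 10: A - \frac{9}{2} = 10 ⇒ A = \frac{29}{2}.
So s(n) = \frac{29 \left(-1\right)^{n}}{2} - \frac{9}{2}.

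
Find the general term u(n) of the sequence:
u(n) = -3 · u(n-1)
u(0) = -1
Pure geometric recurrence with ratio -3.
By induction u(n) = u(0) · (-3)^n = - \left(-3\right)^{n}.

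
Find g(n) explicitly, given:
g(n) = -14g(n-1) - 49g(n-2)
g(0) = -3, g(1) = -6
Characteristic equation: x² + 14x + 49 = 0, which is (x - (-7))².
Repeated root r = -7.
General solution: g(n) = (A + Bn)·(-7)^n.
From g(0) = -3: A = -3.
From g(1) = -6: (A + B)·(-7) = -6 ⇒ B = \frac{27}{7}.
So g(n) = \left(\frac{27 n}{7} - 3\right) \cdot (-7)^n.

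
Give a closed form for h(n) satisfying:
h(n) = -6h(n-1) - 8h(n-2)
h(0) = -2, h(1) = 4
Characteristic equation: x² + 6x + 8 = 0, which factors as (x - (-2))(x - (-4)) = 0.
Roots r₁ = -2, r₂ = -4 (distinct).
General solution: h(n) = A·(-2)^n + B·(-4)^n.
From h(0) = -2: A + B = -2.
From h(1) = 4: -2A - 4B = 4.
Solving: A = -2, B = 0.
So h(n) = - 2 \left(-2\right)^{n}.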